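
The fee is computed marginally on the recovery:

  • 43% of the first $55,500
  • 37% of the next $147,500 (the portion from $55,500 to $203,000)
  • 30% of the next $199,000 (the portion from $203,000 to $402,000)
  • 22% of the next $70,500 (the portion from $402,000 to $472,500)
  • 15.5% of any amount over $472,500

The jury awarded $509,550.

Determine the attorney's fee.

First $55,500 at 43% = $23,865.00
Next $147,500 at 37% = $54,575.00
Next $199,000 at 30% = $59,700.00
Next $70,500 at 22% = $15,510.00
Remaining $37,050 at 15.5% = $5,742.75
Fee: $23,865.00 + $54,575.00 + $59,700.00 + $15,510.00 + $5,742.75 = $159,392.75

$159,392.75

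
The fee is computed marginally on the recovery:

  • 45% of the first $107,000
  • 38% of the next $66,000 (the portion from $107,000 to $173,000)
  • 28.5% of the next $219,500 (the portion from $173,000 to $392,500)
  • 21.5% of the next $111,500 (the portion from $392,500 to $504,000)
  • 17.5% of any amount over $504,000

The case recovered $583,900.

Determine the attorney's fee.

$173,742.50

First $107,000 at 45% = $48,150.00
Next $66,000 at 38% = $25,080.00
Next $219,500 at 28.5% = $62,557.50
Next $111,500 at 21.5% = $23,972.50
Remaining $79,900 at 17.5% = $13,982.50
Fee: $48,150.00 + $25,080.00 + $62,557.50 + $23,972.50 + $13,982.50 = $173,742.50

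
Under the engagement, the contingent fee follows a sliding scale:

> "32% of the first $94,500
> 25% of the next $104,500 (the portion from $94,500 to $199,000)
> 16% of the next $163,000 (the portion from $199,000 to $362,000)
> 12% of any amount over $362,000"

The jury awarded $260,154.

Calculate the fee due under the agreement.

First $94,500 at 32% = $30,240.00
Next $104,500 at 25% = $26,125.00
Remaining $61,154 at 16% = $9,784.64
Fee: $30,240.00 + $26,125.00 + $9,784.64 = $66,149.64

$66,149.64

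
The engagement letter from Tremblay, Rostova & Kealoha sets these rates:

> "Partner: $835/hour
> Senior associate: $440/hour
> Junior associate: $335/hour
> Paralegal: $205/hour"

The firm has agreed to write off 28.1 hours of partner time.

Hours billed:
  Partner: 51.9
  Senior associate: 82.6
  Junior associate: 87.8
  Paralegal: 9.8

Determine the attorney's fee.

$87,639.00

Partner: 51.9 × $835 = $43,336.50
Senior associate: 82.6 × $440 = $36,344.00
Junior associate: 87.8 × $335 = $29,413.00
Paralegal: 9.8 × $205 = $2,009.00
Subtotal: $111,102.50
Write-off: 28.1 × $835 = $23,463.50
Total: $111,102.50 − $23,463.50 = $87,639.00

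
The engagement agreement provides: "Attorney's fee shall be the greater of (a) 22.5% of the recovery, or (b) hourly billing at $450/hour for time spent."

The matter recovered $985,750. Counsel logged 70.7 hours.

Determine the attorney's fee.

$221,793.75

(a) 22.5% of $985,750 = $221,793.75
(b) 70.7 × $450 = $31,815.00
The greater is (a): $221,793.75.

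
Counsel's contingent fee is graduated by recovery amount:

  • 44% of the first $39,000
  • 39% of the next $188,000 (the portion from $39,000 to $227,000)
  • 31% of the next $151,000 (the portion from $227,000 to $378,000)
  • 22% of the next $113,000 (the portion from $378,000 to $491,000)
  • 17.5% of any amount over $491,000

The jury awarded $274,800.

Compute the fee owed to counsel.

First $39,000 at 44% = $17,160.00
Next $188,000 at 39% = $73,320.00
Remaining $47,800 at 31% = $14,818.00
Fee: $17,160.00 + $73,320.00 + $14,818.00 = $105,298.00

$105,298.00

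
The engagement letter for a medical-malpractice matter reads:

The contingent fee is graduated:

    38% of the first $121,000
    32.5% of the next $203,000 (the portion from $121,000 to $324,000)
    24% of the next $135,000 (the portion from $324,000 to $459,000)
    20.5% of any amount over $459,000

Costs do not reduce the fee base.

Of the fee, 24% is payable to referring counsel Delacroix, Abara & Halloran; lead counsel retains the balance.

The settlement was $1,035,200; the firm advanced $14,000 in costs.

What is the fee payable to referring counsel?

$62,994.24

Fee base is the gross recovery, $1,035,200; costs are reimbursed separately.
First $121,000 at 38% = $45,980.00
Next $203,000 at 32.5% = $65,975.00
Next $135,000 at 24% = $32,400.00
Remaining $576,200 at 20.5% = $118,121.00
Fee: $45,980.00 + $65,975.00 + $32,400.00 + $118,121.00 = $262,476.00
Referral share: 24% of $262,476.00 = $62,994.24; lead counsel retains $262,476.00 − $62,994.24 = $199,481.76.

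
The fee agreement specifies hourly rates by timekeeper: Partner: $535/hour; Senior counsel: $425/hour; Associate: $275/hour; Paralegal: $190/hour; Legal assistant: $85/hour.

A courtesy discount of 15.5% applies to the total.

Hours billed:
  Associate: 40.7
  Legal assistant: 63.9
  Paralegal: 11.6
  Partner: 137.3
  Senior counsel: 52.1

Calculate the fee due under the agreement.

$96,689.97

Partner: 137.3 × $535 = $73,455.50
Senior counsel: 52.1 × $425 = $22,142.50
Associate: 40.7 × $275 = $11,192.50
Paralegal: 11.6 × $190 = $2,204.00
Legal assistant: 63.9 × $85 = $5,431.50
Subtotal: $114,426.00
Less 15.5% discount: −$17,736.03
Total: $114,426.00 − $17,736.03 = $96,689.97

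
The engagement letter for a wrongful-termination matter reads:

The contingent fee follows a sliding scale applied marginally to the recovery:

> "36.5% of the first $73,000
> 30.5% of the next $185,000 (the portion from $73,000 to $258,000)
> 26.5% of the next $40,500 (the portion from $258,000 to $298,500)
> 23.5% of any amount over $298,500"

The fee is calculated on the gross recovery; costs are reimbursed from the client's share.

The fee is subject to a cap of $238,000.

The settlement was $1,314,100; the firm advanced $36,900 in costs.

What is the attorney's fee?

$238,000.00

Fee base is the gross recovery, $1,314,100; costs are reimbursed separately.
First $73,000 at 36.5% = $26,645.00
Next $185,000 at 30.5% = $56,425.00
Next $40,500 at 26.5% = $10,732.50
Remaining $1,015,600 at 23.5% = $238,666.00
Fee: $26,645.00 + $56,425.00 + $10,732.50 + $238,666.00 = $332,468.50
$332,468.50 exceeds the $238,000 cap, so the fee is capped at $238,000.00.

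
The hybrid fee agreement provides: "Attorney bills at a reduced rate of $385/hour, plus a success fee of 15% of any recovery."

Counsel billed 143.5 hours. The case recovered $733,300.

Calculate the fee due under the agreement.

Hourly: 143.5 × $385 = $55,247.50
Success fee: 15% of $733,300 = $109,995.00
Total: $55,247.50 + $109,995.00 = $165,242.50

$165,242.50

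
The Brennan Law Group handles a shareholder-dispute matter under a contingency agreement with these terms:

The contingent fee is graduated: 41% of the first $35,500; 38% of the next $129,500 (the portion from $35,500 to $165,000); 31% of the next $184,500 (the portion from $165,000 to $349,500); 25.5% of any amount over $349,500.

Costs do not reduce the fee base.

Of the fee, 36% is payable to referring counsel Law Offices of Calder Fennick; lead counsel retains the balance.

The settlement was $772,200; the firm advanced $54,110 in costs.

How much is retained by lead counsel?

Fee base is the gross recovery, $772,200; costs are reimbursed separately.
First $35,500 at 41% = $14,555.00
Next $129,500 at 38% = $49,210.00
Next $184,500 at 31% = $57,195.00
Remaining $422,700 at 25.5% = $107,788.50
Fee: $14,555.00 + $49,210.00 + $57,195.00 + $107,788.50 = $228,748.50
Referral share: 36% of $228,748.50 = $82,349.46; lead counsel retains $228,748.50 − $82,349.46 = $146,399.04.

$146,399.04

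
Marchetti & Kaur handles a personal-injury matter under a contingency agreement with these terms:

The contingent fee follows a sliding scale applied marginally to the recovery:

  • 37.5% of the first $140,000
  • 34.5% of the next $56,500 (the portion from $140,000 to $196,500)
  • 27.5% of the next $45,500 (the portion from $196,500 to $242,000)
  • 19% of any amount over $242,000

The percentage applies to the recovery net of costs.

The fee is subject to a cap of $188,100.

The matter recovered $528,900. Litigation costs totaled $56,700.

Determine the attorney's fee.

Fee base (net of costs): $528,900 − $56,700 = $472,200
First $140,000 at 37.5% = $52,500.00
Next $56,500 at 34.5% = $19,492.50
Next $45,500 at 27.5% = $12,512.50
Remaining $230,200 at 19% = $43,738.00
Fee: $52,500.00 + $19,492.50 + $12,512.50 + $43,738.00 = $128,243.00
$128,243.00 is under the $188,100 cap.

$128,243.00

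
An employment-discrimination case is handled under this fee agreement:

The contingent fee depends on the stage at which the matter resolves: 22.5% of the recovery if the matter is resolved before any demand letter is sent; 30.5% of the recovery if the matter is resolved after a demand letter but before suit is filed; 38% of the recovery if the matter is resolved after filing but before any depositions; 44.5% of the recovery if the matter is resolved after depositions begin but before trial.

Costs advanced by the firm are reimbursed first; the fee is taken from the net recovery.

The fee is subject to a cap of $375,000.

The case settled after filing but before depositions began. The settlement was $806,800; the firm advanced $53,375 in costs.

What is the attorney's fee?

Fee base (net of costs): $806,800 − $53,375 = $753,425
The matter settled after filing but before depositions began, so the 38% rate applies.
$753,425 × 38% = $286,301.50
$286,301.50 is under the $375,000 cap.

$286,301.50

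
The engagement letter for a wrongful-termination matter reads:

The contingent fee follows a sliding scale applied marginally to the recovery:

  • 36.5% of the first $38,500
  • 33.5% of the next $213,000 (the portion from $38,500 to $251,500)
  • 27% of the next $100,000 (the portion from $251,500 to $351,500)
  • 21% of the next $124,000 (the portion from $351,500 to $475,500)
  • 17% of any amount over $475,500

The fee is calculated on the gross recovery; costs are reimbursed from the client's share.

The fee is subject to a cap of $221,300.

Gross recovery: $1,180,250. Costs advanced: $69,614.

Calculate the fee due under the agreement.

Fee base is the gross recovery, $1,180,250; costs are reimbursed separately.
First $38,500 at 36.5% = $14,052.50
Next $213,000 at 33.5% = $71,355.00
Next $100,000 at 27% = $27,000.00
Next $124,000 at 21% = $26,040.00
Remaining $704,750 at 17% = $119,807.50
Fee: $14,052.50 + $71,355.00 + $27,000.00 + $26,040.00 + $119,807.50 = $258,255.00
$258,255.00 exceeds the $221,300 cap, so the fee is capped at $221,300.00.

$221,300.00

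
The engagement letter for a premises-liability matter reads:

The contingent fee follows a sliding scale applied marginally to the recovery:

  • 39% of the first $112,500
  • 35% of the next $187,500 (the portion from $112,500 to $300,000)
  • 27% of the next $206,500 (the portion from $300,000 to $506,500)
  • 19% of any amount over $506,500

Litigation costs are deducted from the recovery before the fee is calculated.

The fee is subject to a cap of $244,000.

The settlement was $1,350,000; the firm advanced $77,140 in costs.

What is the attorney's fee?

Fee base (net of costs): $1,350,000 − $77,140 = $1,272,860
First $112,500 at 39% = $43,875.00
Next $187,500 at 35% = $65,625.00
Next $206,500 at 27% = $55,755.00
Remaining $766,360 at 19% = $145,608.40
Fee: $43,875.00 + $65,625.00 + $55,755.00 + $145,608.40 = $310,863.40
$310,863.40 exceeds the $244,000 cap, so the fee is capped at $244,000.00.

$244,000.00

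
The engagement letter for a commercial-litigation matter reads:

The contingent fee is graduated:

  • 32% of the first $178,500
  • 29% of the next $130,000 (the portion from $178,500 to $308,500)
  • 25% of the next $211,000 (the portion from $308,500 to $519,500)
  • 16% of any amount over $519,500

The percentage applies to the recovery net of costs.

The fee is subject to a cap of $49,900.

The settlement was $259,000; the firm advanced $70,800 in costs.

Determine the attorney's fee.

$49,900.00

Fee base (net of costs): $259,000 − $70,800 = $188,200
First $178,500 at 32% = $57,120.00
Remaining $9,700 at 29% = $2,813.00
Fee: $57,120.00 + $2,813.00 = $59,933.00
$59,933.00 exceeds the $49,900 cap, so the fee is capped at $49,900.00.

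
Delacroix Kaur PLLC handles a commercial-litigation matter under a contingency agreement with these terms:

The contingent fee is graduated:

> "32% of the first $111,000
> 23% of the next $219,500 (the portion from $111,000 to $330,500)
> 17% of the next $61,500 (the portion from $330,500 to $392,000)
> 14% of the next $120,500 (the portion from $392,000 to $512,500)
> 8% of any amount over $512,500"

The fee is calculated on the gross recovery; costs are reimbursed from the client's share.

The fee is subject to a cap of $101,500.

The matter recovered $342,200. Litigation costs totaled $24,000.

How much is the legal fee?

$87,994.00

Fee base is the gross recovery, $342,200; costs are reimbursed separately.
First $111,000 at 32% = $35,520.00
Next $219,500 at 23% = $50,485.00
Remaining $11,700 at 17% = $1,989.00
Fee: $35,520.00 + $50,485.00 + $1,989.00 = $87,994.00
$87,994.00 is under the $101,500 cap.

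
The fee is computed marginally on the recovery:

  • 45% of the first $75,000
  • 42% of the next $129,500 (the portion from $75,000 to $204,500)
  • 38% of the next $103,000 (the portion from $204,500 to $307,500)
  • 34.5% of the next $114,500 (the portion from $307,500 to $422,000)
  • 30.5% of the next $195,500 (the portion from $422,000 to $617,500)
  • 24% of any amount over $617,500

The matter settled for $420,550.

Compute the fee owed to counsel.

$166,282.25

First $75,000 at 45% = $33,750.00
Next $129,500 at 42% = $54,390.00
Next $103,000 at 38% = $39,140.00
Remaining $113,050 at 34.5% = $39,002.25
Fee: $33,750.00 + $54,390.00 + $39,140.00 + $39,002.25 = $166,282.25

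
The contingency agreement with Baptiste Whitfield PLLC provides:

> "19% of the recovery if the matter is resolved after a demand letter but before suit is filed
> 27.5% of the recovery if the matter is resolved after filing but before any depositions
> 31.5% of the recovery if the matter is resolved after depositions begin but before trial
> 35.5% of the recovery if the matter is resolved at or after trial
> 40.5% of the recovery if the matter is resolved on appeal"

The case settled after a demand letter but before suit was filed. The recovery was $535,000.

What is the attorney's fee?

The matter settled after a demand letter but before suit was filed, so the 19% rate applies.
$535,000 × 19% = $101,650.00

$101,650.00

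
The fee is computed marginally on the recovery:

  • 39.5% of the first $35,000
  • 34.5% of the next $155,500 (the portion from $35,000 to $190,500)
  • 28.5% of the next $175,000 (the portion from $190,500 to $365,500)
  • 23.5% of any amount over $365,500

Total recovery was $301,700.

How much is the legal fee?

First $35,000 at 39.5% = $13,825.00
Next $155,500 at 34.5% = $53,647.50
Remaining $111,200 at 28.5% = $31,692.00
Fee: $13,825.00 + $53,647.50 + $31,692.00 = $99,164.50

$99,164.50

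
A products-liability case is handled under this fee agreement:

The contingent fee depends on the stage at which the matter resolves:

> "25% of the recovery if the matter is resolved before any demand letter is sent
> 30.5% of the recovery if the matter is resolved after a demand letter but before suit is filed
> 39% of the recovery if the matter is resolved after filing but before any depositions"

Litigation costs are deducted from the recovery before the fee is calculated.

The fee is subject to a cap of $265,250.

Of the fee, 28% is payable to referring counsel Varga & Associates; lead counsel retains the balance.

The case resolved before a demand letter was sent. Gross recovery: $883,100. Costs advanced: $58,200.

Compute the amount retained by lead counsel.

$148,482.00

Fee base (net of costs): $883,100 − $58,200 = $824,900
The matter resolved before a demand letter was sent, so the 25% rate applies.
$824,900 × 25% = $206,225.00
$206,225.00 is under the $265,250 cap.
Referral share: 28% of $206,225.00 = $57,743.00; lead counsel retains $206,225.00 − $57,743.00 = $148,482.00.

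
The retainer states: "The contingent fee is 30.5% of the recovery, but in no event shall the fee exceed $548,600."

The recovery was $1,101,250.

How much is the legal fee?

30.5% of $1,101,250 = $335,881.25
That is under the $548,600 cap.

$335,881.25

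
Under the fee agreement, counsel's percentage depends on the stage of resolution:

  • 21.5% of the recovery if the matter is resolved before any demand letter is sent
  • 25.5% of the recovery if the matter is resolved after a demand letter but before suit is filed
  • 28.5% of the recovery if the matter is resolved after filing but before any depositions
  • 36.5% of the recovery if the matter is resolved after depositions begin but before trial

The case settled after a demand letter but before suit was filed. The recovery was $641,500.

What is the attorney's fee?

$163,582.50

The matter settled after a demand letter but before suit was filed, so the 25.5% rate applies.
$641,500 × 25.5% = $163,582.50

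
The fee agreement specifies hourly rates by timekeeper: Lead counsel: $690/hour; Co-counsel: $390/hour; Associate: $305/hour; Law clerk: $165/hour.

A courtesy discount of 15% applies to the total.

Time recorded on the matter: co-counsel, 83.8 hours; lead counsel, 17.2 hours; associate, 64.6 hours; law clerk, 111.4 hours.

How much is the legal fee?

Lead counsel: 17.2 × $690 = $11,868.00
Co-counsel: 83.8 × $390 = $32,682.00
Associate: 64.6 × $305 = $19,703.00
Law clerk: 111.4 × $165 = $18,381.00
Subtotal: $82,634.00
Less 15% discount: −$12,395.10
Total: $82,634.00 − $12,395.10 = $70,238.90

$70,238.90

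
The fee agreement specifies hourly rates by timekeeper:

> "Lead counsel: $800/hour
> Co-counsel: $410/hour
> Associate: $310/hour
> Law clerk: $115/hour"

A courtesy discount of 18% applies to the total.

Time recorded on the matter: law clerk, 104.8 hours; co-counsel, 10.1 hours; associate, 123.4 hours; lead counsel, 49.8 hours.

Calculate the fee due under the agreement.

Lead counsel: 49.8 × $800 = $39,840.00
Co-counsel: 10.1 × $410 = $4,141.00
Associate: 123.4 × $310 = $38,254.00
Law clerk: 104.8 × $115 = $12,052.00
Subtotal: $94,287.00
Less 18% discount: −$16,971.66
Total: $94,287.00 − $16,971.66 = $77,315.34

$77,315.34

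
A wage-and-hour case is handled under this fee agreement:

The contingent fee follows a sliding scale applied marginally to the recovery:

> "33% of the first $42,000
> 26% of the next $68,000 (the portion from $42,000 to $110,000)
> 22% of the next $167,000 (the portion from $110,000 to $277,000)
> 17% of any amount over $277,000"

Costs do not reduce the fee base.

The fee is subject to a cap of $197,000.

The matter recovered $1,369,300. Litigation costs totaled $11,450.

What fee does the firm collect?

Fee base is the gross recovery, $1,369,300; costs are reimbursed separately.
First $42,000 at 33% = $13,860.00
Next $68,000 at 26% = $17,680.00
Next $167,000 at 22% = $36,740.00
Remaining $1,092,300 at 17% = $185,691.00
Fee: $13,860.00 + $17,680.00 + $36,740.00 + $185,691.00 = $253,971.00
$253,971.00 exceeds the $197,000 cap, so the fee is capped at $197,000.00.

$197,000.00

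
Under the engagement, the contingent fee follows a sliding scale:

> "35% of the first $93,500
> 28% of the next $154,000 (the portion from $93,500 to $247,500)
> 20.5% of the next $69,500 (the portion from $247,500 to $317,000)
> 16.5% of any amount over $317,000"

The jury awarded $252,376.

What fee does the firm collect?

First $93,500 at 35% = $32,725.00
Next $154,000 at 28% = $43,120.00
Remaining $4,876 at 20.5% = $999.58
Fee: $32,725.00 + $43,120.00 + $999.58 = $76,844.58

$76,844.58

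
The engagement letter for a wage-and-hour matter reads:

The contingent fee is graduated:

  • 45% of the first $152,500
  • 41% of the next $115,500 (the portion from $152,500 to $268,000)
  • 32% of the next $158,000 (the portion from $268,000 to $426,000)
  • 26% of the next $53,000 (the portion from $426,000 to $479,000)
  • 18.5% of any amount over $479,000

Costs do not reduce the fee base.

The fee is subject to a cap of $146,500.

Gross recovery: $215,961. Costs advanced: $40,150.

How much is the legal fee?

Fee base is the gross recovery, $215,961; costs are reimbursed separately.
First $152,500 at 45% = $68,625.00
Remaining $63,461 at 41% = $26,019.01
Fee: $68,625.00 + $26,019.01 = $94,644.01
$94,644.01 is under the $146,500 cap.

$94,644.01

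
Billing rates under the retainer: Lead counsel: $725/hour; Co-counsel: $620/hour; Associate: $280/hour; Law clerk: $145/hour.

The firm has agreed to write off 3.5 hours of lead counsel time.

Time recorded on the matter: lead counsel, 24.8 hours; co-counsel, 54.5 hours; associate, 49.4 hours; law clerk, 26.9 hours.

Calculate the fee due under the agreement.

Lead counsel: 24.8 × $725 = $17,980.00
Co-counsel: 54.5 × $620 = $33,790.00
Associate: 49.4 × $280 = $13,832.00
Law clerk: 26.9 × $145 = $3,900.50
Subtotal: $69,502.50
Write-off: 3.5 × $725 = $2,537.50
Total: $69,502.50 − $2,537.50 = $66,965.00

$66,965.00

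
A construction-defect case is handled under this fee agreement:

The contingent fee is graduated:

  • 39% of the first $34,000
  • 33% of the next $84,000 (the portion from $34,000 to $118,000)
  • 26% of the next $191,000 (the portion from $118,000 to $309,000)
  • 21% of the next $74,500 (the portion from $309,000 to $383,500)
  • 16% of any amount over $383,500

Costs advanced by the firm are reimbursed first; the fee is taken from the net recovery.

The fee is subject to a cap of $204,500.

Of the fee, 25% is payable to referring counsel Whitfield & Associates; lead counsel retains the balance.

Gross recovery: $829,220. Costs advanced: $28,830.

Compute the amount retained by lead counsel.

Fee base (net of costs): $829,220 − $28,830 = $800,390
First $34,000 at 39% = $13,260.00
Next $84,000 at 33% = $27,720.00
Next $191,000 at 26% = $49,660.00
Next $74,500 at 21% = $15,645.00
Remaining $416,890 at 16% = $66,702.40
Fee: $13,260.00 + $27,720.00 + $49,660.00 + $15,645.00 + $66,702.40 = $172,987.40
$172,987.40 is under the $204,500 cap.
Referral share: 25% of $172,987.40 = $43,246.85; lead counsel retains $172,987.40 − $43,246.85 = $129,740.55.

$129,740.55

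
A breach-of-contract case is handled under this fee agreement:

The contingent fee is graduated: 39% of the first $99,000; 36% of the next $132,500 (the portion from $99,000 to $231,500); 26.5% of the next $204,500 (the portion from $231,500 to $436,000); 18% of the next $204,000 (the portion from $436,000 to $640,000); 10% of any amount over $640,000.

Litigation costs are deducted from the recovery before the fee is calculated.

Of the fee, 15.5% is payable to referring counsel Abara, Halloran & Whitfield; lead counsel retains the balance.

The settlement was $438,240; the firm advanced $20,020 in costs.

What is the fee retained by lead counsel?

$114,743.23

Fee base (net of costs): $438,240 − $20,020 = $418,220
First $99,000 at 39% = $38,610.00
Next $132,500 at 36% = $47,700.00
Remaining $186,720 at 26.5% = $49,480.80
Fee: $38,610.00 + $47,700.00 + $49,480.80 = $135,790.80
Referral share: 15.5% of $135,790.80 = $21,047.57; lead counsel retains $135,790.80 − $21,047.57 = $114,743.23.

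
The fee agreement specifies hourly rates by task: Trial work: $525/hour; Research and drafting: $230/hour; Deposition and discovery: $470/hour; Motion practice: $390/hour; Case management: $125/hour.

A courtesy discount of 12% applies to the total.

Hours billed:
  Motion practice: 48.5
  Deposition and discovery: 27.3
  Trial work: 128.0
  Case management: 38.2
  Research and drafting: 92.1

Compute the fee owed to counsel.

Trial work: 128.0 × $525 = $67,200.00
Research and drafting: 92.1 × $230 = $21,183.00
Deposition and discovery: 27.3 × $470 = $12,831.00
Motion practice: 48.5 × $390 = $18,915.00
Case management: 38.2 × $125 = $4,775.00
Subtotal: $124,904.00
Less 12% discount: −$14,988.48
Total: $124,904.00 − $14,988.48 = $109,915.52

$109,915.52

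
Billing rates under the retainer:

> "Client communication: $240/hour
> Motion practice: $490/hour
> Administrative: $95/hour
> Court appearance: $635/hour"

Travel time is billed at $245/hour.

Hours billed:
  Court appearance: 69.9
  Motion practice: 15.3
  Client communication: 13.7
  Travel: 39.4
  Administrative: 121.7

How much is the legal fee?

$76,386.00

Client communication: 13.7 × $240 = $3,288.00
Motion practice: 15.3 × $490 = $7,497.00
Administrative: 121.7 × $95 = $11,561.50
Court appearance: 69.9 × $635 = $44,386.50
Subtotal: $3,288.00 + $7,497.00 + $11,561.50 + $44,386.50 = $66,733.00
Travel: 39.4 × $245 = $9,653.00
Total: $66,733.00 + $9,653.00 = $76,386.00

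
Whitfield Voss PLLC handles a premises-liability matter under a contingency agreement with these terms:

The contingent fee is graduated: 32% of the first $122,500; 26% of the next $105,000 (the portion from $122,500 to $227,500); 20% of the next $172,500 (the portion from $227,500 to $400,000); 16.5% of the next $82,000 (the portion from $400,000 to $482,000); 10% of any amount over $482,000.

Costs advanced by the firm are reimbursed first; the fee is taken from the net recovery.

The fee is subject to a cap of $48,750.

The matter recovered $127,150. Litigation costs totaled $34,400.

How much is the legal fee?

$29,680.00

Fee base (net of costs): $127,150 − $34,400 = $92,750
First $92,750 at 32% = $29,680.00
$29,680.00 is under the $48,750 cap.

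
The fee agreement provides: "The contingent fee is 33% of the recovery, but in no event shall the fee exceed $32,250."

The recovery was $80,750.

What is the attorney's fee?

$26,647.50

33% of $80,750 = $26,647.50
That is under the $32,250 cap.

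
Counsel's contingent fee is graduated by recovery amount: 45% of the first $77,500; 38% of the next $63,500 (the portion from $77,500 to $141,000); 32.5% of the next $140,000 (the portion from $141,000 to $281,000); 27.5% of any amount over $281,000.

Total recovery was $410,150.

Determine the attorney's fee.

$140,021.25

First $77,500 at 45% = $34,875.00
Next $63,500 at 38% = $24,130.00
Next $140,000 at 32.5% = $45,500.00
Remaining $129,150 at 27.5% = $35,516.25
Fee: $34,875.00 + $24,130.00 + $45,500.00 + $35,516.25 = $140,021.25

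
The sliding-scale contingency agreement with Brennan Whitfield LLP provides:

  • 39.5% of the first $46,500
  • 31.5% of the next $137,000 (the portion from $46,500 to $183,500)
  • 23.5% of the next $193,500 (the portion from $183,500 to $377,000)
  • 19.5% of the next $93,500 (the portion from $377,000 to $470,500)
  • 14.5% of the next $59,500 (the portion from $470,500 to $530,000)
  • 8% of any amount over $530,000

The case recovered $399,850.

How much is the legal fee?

First $46,500 at 39.5% = $18,367.50
Next $137,000 at 31.5% = $43,155.00
Next $193,500 at 23.5% = $45,472.50
Remaining $22,850 at 19.5% = $4,455.75
Fee: $18,367.50 + $43,155.00 + $45,472.50 + $4,455.75 = $111,450.75

$111,450.75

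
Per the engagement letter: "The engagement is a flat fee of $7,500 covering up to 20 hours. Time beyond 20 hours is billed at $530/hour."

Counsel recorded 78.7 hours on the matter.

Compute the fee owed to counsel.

$38,611.00

Flat fee: $7,500.00
Excess hours: 78.7 − 20 = 58.7
Overrun: 58.7 × $530 = $31,111.00
Total: $7,500.00 + $31,111.00 = $38,611.00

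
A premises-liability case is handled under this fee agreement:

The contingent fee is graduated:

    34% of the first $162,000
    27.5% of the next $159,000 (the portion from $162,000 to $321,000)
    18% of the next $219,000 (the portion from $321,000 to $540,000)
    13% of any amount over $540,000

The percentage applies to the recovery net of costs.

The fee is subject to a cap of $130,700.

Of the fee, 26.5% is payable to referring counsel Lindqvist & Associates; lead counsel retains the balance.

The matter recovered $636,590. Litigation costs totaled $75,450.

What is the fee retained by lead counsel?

$96,064.50

Fee base (net of costs): $636,590 − $75,450 = $561,140
First $162,000 at 34% = $55,080.00
Next $159,000 at 27.5% = $43,725.00
Next $219,000 at 18% = $39,420.00
Remaining $21,140 at 13% = $2,748.20
Fee: $55,080.00 + $43,725.00 + $39,420.00 + $2,748.20 = $140,973.20
$140,973.20 exceeds the $130,700 cap, so the fee is capped at $130,700.00.
Referral share: 26.5% of $130,700.00 = $34,635.50; lead counsel retains $130,700.00 − $34,635.50 = $96,064.50.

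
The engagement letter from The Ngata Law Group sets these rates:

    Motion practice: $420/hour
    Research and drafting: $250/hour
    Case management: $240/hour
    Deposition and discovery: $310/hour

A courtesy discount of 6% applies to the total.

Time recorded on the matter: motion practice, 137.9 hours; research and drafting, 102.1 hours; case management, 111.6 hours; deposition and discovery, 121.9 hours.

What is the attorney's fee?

Motion practice: 137.9 × $420 = $57,918.00
Research and drafting: 102.1 × $250 = $25,525.00
Case management: 111.6 × $240 = $26,784.00
Deposition and discovery: 121.9 × $310 = $37,789.00
Subtotal: $148,016.00
Less 6% discount: −$8,880.96
Total: $148,016.00 − $8,880.96 = $139,135.04

$139,135.04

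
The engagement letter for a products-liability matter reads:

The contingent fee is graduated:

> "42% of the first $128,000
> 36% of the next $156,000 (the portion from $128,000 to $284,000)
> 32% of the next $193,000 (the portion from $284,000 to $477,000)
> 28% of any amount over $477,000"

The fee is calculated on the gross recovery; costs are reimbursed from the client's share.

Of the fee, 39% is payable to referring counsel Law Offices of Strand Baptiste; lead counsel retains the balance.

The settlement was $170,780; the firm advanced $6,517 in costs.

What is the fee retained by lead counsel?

$42,188.09

Fee base is the gross recovery, $170,780; costs are reimbursed separately.
First $128,000 at 42% = $53,760.00
Remaining $42,780 at 36% = $15,400.80
Fee: $53,760.00 + $15,400.80 = $69,160.80
Referral share: 39% of $69,160.80 = $26,972.71; lead counsel retains $69,160.80 − $26,972.71 = $42,188.09.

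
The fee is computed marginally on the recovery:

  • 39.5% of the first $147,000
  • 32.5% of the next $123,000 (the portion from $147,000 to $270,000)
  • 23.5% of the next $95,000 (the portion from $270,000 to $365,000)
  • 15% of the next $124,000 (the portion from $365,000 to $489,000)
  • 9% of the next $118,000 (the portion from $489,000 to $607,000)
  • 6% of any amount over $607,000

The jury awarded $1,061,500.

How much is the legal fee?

First $147,000 at 39.5% = $58,065.00
Next $123,000 at 32.5% = $39,975.00
Next $95,000 at 23.5% = $22,325.00
Next $124,000 at 15% = $18,600.00
Next $118,000 at 9% = $10,620.00
Remaining $454,500 at 6% = $27,270.00
Fee: $58,065.00 + $39,975.00 + $22,325.00 + $18,600.00 + $10,620.00 + $27,270.00 = $176,855.00

$176,855.00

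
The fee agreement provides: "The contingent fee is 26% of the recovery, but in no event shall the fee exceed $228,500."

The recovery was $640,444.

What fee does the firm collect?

$166,515.44

26% of $640,444 = $166,515.44
That is under the $228,500 cap.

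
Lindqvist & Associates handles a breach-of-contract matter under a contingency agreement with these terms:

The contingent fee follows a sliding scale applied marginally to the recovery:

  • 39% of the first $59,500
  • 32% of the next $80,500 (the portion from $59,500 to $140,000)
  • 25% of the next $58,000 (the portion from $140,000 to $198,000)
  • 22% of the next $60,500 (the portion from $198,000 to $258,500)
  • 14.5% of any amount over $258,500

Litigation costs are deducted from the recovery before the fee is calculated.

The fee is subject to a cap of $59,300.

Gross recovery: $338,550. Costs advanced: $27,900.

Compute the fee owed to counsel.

$59,300.00

Fee base (net of costs): $338,550 − $27,900 = $310,650
First $59,500 at 39% = $23,205.00
Next $80,500 at 32% = $25,760.00
Next $58,000 at 25% = $14,500.00
Next $60,500 at 22% = $13,310.00
Remaining $52,150 at 14.5% = $7,561.75
Fee: $23,205.00 + $25,760.00 + $14,500.00 + $13,310.00 + $7,561.75 = $84,336.75
$84,336.75 exceeds the $59,300 cap, so the fee is capped at $59,300.00.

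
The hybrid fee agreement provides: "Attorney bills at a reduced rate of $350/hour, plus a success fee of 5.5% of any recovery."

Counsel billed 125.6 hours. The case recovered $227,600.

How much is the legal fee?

$56,478.00

Hourly: 125.6 × $350 = $43,960.00
Success fee: 5.5% of $227,600 = $12,518.00
Total: $43,960.00 + $12,518.00 = $56,478.00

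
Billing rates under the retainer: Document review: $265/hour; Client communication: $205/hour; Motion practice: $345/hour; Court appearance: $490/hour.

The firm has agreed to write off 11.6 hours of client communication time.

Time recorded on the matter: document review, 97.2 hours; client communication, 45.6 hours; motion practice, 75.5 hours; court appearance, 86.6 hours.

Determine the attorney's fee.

Document review: 97.2 × $265 = $25,758.00
Client communication: 45.6 × $205 = $9,348.00
Motion practice: 75.5 × $345 = $26,047.50
Court appearance: 86.6 × $490 = $42,434.00
Subtotal: $103,587.50
Write-off: 11.6 × $205 = $2,378.00
Total: $103,587.50 − $2,378.00 = $101,209.50

$101,209.50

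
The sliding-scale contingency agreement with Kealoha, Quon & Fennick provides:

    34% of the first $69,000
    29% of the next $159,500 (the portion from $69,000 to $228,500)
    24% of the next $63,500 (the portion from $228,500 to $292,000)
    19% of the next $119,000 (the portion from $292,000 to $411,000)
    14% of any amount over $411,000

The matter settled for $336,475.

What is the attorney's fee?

$93,405.25

First $69,000 at 34% = $23,460.00
Next $159,500 at 29% = $46,255.00
Next $63,500 at 24% = $15,240.00
Remaining $44,475 at 19% = $8,450.25
Fee: $23,460.00 + $46,255.00 + $15,240.00 + $8,450.25 = $93,405.25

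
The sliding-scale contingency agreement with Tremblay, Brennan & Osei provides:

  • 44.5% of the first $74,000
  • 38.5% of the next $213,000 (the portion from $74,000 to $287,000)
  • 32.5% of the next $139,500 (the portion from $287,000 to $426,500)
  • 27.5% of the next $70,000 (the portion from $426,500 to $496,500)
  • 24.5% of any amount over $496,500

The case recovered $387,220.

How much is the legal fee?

First $74,000 at 44.5% = $32,930.00
Next $213,000 at 38.5% = $82,005.00
Remaining $100,220 at 32.5% = $32,571.50
Fee: $32,930.00 + $82,005.00 + $32,571.50 = $147,506.50

$147,506.50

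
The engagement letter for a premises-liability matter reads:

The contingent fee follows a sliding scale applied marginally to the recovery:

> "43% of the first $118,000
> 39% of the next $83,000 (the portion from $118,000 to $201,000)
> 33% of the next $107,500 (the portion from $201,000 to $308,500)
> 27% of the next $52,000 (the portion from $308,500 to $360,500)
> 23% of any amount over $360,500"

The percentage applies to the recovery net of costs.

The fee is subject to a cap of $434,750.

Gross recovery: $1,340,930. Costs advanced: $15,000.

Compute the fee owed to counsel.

Fee base (net of costs): $1,340,930 − $15,000 = $1,325,930
First $118,000 at 43% = $50,740.00
Next $83,000 at 39% = $32,370.00
Next $107,500 at 33% = $35,475.00
Next $52,000 at 27% = $14,040.00
Remaining $965,430 at 23% = $222,048.90
Fee: $50,740.00 + $32,370.00 + $35,475.00 + $14,040.00 + $222,048.90 = $354,673.90
$354,673.90 is under the $434,750 cap.

$354,673.90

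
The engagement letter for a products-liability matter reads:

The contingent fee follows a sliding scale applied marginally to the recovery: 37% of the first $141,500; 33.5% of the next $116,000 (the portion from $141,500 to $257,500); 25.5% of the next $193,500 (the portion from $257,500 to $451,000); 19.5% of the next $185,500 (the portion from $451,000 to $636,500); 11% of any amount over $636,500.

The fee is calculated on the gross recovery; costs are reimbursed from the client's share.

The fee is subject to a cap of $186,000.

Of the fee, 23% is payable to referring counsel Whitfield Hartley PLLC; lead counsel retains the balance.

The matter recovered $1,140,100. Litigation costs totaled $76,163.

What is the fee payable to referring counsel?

$42,780.00

Fee base is the gross recovery, $1,140,100; costs are reimbursed separately.
First $141,500 at 37% = $52,355.00
Next $116,000 at 33.5% = $38,860.00
Next $193,500 at 25.5% = $49,342.50
Next $185,500 at 19.5% = $36,172.50
Remaining $503,600 at 11% = $55,396.00
Fee: $52,355.00 + $38,860.00 + $49,342.50 + $36,172.50 + $55,396.00 = $232,126.00
$232,126.00 exceeds the $186,000 cap, so the fee is capped at $186,000.00.
Referral share: 23% of $186,000.00 = $42,780.00; lead counsel retains $186,000.00 − $42,780.00 = $143,220.00.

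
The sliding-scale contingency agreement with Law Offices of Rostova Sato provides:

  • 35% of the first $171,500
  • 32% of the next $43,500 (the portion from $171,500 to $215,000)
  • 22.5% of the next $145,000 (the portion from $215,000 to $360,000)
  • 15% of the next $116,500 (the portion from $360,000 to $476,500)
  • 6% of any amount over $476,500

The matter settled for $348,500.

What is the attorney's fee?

$103,982.50

First $171,500 at 35% = $60,025.00
Next $43,500 at 32% = $13,920.00
Remaining $133,500 at 22.5% = $30,037.50
Fee: $60,025.00 + $13,920.00 + $30,037.50 = $103,982.50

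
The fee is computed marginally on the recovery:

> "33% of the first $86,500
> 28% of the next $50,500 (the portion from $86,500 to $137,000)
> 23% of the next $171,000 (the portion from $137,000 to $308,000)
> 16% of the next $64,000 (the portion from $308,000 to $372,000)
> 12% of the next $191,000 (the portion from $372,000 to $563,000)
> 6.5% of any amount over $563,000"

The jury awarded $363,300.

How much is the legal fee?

$90,863.00

First $86,500 at 33% = $28,545.00
Next $50,500 at 28% = $14,140.00
Next $171,000 at 23% = $39,330.00
Remaining $55,300 at 16% = $8,848.00
Fee: $28,545.00 + $14,140.00 + $39,330.00 + $8,848.00 = $90,863.00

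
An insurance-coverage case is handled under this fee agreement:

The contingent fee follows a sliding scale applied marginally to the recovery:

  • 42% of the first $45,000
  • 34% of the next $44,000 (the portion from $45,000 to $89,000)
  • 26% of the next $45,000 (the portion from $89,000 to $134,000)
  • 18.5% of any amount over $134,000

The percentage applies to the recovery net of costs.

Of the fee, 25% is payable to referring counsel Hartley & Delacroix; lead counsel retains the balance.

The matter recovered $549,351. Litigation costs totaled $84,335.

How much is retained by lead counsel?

Fee base (net of costs): $549,351 − $84,335 = $465,016
First $45,000 at 42% = $18,900.00
Next $44,000 at 34% = $14,960.00
Next $45,000 at 26% = $11,700.00
Remaining $331,016 at 18.5% = $61,237.96
Fee: $18,900.00 + $14,960.00 + $11,700.00 + $61,237.96 = $106,797.96
Referral share: 25% of $106,797.96 = $26,699.49; lead counsel retains $106,797.96 − $26,699.49 = $80,098.47.

$80,098.47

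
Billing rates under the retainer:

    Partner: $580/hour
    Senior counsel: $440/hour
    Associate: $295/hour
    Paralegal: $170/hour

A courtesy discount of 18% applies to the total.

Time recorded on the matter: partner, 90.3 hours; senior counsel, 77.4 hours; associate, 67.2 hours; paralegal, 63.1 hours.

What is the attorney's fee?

$95,924.42

Partner: 90.3 × $580 = $52,374.00
Senior counsel: 77.4 × $440 = $34,056.00
Associate: 67.2 × $295 = $19,824.00
Paralegal: 63.1 × $170 = $10,727.00
Subtotal: $116,981.00
Less 18% discount: −$21,056.58
Total: $116,981.00 − $21,056.58 = $95,924.42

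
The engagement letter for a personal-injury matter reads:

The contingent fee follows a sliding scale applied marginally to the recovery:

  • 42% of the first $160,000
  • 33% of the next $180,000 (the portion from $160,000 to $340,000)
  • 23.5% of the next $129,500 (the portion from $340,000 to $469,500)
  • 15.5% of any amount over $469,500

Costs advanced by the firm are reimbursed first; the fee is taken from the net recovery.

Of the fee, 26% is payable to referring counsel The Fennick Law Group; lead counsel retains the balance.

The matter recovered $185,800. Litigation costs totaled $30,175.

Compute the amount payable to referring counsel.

Fee base (net of costs): $185,800 − $30,175 = $155,625
First $155,625 at 42% = $65,362.50
Referral share: 26% of $65,362.50 = $16,994.25; lead counsel retains $65,362.50 − $16,994.25 = $48,368.25.

$16,994.25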